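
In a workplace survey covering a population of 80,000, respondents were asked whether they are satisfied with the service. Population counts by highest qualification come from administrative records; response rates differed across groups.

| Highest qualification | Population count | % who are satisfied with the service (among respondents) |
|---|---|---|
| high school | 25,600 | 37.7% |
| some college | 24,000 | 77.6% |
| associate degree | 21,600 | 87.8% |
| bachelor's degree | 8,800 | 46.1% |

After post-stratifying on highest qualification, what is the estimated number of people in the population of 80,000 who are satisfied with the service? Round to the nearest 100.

51,300

Estimated count per cell = population count × respondent percentage:
  high school: 25,600 × 37.7% = 9651.2
  some college: 24,000 × 77.6% = 18,624
  associate degree: 21,600 × 87.8% = 18964.8
  bachelor's degree: 8,800 × 46.1% = 4056.8
Estimated total = 51296.8 → 51,300.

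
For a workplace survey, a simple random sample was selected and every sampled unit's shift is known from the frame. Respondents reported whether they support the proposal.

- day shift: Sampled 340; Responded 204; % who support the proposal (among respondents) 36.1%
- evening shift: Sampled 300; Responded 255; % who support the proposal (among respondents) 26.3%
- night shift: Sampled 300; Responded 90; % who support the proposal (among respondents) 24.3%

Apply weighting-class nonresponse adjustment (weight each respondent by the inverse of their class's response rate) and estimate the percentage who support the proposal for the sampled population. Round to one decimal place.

Response rates by class: day shift 204/340 = 60%, evening shift 255/300 = 85%, night shift 90/300 = 30%.
Each respondent's weight = sampled/responded in their class; summing within a class gives n_sampled, so:
  day shift: 340 × 36.1 = 12,274
  evening shift: 300 × 26.3 = 7890
  night shift: 300 × 24.3 = 7290
Adjusted estimate = 27,454 / 940 = 29.2064 → 29.2%.

29.2%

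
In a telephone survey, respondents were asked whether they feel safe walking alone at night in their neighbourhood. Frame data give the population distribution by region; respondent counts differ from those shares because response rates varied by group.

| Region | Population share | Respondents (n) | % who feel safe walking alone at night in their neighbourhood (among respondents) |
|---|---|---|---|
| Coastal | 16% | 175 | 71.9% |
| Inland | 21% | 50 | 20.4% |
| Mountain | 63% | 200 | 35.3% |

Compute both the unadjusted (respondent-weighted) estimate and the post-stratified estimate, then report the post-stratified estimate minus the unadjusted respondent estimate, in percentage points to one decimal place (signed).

-10.6 percentage points

Without adjustment, the pooled respondent share is:
  (175/425)×71.9 + (50/425)×20.4 + (200/425)×35.3 = 48.6176%
Post-stratifying to population shares instead:
  0.16×71.9 + 0.21×20.4 + 0.63×35.3 = 38.027%
Difference = 38.027 − 48.6176 = -10.5906 pp.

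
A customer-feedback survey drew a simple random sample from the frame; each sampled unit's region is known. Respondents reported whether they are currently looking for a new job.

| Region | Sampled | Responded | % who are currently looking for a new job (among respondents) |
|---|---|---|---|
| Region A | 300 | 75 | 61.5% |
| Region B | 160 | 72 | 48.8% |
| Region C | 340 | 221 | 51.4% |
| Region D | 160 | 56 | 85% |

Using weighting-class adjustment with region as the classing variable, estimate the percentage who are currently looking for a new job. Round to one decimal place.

59.7%

Response rates by class: Region A 75/300 = 25%, Region B 72/160 = 45%, Region C 221/340 = 65%, Region D 56/160 = 35%.
Inverse-response-rate weighting restores each class to its sampled count, so class totals weight by n_sampled:
  Region A: 300 × 61.5 = 18,450
  Region B: 160 × 48.8 = 7808
  Region C: 340 × 51.4 = 17,476
  Region D: 160 × 85 = 13,600
Adjusted estimate = 57,334 / 960 = 59.7229 → 59.7%.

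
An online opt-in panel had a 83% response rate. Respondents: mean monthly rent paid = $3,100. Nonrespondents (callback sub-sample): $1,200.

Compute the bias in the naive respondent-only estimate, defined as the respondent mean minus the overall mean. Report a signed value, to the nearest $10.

Nonresponse fraction = 1 − 0.83 = 0.17.
Bias = (nonresponse fraction) × (respondent mean − nonrespondent mean)
     = 0.17 × (3100 − 1200) = 0.17 × 1900 = 323.

+$320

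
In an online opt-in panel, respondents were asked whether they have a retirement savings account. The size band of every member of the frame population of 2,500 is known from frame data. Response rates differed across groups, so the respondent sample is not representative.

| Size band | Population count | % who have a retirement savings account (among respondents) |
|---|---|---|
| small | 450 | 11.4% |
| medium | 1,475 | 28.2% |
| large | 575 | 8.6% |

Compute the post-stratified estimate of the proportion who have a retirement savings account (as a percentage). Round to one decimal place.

20.7%

Each cell contributes population-share × respondent value:
  small: (450/2,500) × 11.4 = 2.052
  medium: (1,475/2,500) × 28.2 = 16.638
  large: (575/2,500) × 8.6 = 1.978
Post-stratified estimate = 20.668 → 20.7%.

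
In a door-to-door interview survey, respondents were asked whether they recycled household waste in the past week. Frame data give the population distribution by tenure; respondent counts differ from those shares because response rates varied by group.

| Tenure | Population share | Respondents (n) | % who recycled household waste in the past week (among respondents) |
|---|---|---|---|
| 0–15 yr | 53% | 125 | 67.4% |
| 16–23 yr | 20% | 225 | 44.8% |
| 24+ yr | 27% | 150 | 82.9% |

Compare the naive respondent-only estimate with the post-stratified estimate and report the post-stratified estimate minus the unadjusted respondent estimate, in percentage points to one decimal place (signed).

+5.2 percentage points

Without adjustment, the pooled respondent share is:
  (125/500)×67.4 + (225/500)×44.8 + (150/500)×82.9 = 61.88%
Post-stratified estimate weights by population shares:
  0.53×67.4 + 0.2×44.8 + 0.27×82.9 = 67.065%
Difference = 67.065 − 61.88 = 5.185 pp.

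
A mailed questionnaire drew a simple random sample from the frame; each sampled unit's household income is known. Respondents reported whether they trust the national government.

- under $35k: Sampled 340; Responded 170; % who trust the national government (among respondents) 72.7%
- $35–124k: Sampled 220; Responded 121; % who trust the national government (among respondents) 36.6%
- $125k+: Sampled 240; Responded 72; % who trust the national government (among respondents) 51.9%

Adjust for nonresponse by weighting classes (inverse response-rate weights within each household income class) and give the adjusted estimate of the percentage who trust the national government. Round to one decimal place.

Response rates by class: under $35k 170/340 = 50%, $35–124k 121/220 = 55%, $125k+ 72/240 = 30%.
With weight = n_sampled/n_responded per class, the weighted class total is n_sampled:
  under $35k: 340 × 72.7 = 24,718
  $35–124k: 220 × 36.6 = 8052
  $125k+: 240 × 51.9 = 12,456
Adjusted estimate = 45,226 / 800 = 56.5325 → 56.5%.

56.5%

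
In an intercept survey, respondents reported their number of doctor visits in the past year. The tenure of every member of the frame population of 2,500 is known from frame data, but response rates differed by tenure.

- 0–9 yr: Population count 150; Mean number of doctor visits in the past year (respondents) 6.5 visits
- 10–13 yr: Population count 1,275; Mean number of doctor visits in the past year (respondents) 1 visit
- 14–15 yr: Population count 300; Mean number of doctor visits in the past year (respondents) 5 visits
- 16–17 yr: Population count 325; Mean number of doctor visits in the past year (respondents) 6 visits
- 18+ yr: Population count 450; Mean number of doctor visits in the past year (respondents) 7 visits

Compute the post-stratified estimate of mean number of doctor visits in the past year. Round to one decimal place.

3.5

Post-stratification weights by population share, not respondent share:
  0–9 yr: (150/2,500) × 6.5 = 0.39
  10–13 yr: (1,275/2,500) × 1 = 0.51
  14–15 yr: (300/2,500) × 5 = 0.6
  16–17 yr: (325/2,500) × 6 = 0.78
  18+ yr: (450/2,500) × 7 = 1.26
Post-stratified estimate = 3.54 → 3.5.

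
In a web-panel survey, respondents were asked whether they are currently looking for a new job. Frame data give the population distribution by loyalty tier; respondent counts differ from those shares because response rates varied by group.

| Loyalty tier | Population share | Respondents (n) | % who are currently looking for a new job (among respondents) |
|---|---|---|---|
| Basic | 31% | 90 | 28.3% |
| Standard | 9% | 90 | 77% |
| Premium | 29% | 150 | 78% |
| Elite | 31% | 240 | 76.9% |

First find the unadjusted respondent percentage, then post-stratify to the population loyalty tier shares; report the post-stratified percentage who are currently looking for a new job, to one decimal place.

62.2%

Unadjusted (pooled respondent) estimate weights by respondent counts:
  (90/570)×28.3 + (90/570)×77 + (150/570)×78 + (240/570)×76.9 = 69.5316%
Post-stratifying to population shares instead:
  0.31×28.3 + 0.09×77 + 0.29×78 + 0.31×76.9 = 62.162%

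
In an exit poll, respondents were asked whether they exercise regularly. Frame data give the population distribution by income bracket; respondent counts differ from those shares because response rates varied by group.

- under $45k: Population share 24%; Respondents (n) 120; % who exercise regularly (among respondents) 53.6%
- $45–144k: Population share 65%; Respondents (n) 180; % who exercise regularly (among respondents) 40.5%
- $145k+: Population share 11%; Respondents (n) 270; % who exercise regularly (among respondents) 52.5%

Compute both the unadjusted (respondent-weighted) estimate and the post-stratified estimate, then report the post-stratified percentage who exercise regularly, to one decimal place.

Unadjusted (pooled respondent) estimate weights by respondent counts:
  (120/570)×53.6 + (180/570)×40.5 + (270/570)×52.5 = 48.9421%
Post-stratifying to population shares instead:
  0.24×53.6 + 0.65×40.5 + 0.11×52.5 = 44.964%

45.0%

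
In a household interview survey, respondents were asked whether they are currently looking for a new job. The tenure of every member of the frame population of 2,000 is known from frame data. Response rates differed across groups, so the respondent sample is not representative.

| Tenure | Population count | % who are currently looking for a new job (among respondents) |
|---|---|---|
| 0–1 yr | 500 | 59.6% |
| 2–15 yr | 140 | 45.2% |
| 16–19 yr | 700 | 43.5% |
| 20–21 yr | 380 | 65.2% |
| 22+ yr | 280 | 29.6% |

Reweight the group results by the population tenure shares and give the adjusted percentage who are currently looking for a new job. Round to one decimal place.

Each cell contributes population-share × respondent value:
  0–1 yr: (500/2,000) × 59.6 = 14.9
  2–15 yr: (140/2,000) × 45.2 = 3.164
  16–19 yr: (700/2,000) × 43.5 = 15.225
  20–21 yr: (380/2,000) × 65.2 = 12.388
  22+ yr: (280/2,000) × 29.6 = 4.144
Post-stratified estimate = 49.821 → 49.8%.

49.8%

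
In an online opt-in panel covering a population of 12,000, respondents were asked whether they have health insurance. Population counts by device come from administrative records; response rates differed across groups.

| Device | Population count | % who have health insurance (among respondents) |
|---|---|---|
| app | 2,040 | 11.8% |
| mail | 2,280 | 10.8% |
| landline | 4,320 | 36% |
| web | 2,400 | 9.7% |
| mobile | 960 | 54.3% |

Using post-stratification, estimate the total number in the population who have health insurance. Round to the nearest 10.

2,800

Apply each group's respondent rate to its population count:
  app: 2,040 × 11.8% = 240.72
  mail: 2,280 × 10.8% = 246.24
  landline: 4,320 × 36% = 1555.2
  web: 2,400 × 9.7% = 232.8
  mobile: 960 × 54.3% = 521.28
Estimated total = 2796.24 → 2,800.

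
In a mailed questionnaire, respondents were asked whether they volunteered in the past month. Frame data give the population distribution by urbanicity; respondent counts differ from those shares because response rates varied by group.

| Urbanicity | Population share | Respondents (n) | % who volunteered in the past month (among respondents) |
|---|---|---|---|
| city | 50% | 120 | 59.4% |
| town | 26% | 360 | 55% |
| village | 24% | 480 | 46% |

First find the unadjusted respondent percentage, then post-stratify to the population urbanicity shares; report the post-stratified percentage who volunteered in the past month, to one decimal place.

55.0%

Naive respondent-only estimate (weights = respondent counts):
  (120/960)×59.4 + (360/960)×55 + (480/960)×46 = 51.05%
Post-stratifying to population shares instead:
  0.5×59.4 + 0.26×55 + 0.24×46 = 55.04%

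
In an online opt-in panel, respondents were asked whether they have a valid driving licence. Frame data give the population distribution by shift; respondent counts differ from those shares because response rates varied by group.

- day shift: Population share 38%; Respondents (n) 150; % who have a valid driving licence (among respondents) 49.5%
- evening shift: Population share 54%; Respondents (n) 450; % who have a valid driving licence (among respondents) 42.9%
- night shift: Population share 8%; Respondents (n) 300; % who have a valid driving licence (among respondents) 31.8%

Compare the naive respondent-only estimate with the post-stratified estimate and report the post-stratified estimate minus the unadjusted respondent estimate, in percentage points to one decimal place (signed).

+4.2 percentage points

Naive respondent-only estimate (weights = respondent counts):
  (150/900)×49.5 + (450/900)×42.9 + (300/900)×31.8 = 40.3%
Post-stratifying to population shares instead:
  0.38×49.5 + 0.54×42.9 + 0.08×31.8 = 44.52%
Difference = 44.52 − 40.3 = 4.22 pp.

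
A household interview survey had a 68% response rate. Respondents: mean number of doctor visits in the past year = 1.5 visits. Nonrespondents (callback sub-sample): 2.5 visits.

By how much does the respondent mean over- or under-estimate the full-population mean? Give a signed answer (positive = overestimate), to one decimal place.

-0.3

Nonresponse fraction = 1 − 0.68 = 0.32.
Bias = (nonresponse fraction) × (respondent mean − nonrespondent mean)
     = 0.32 × (1.5 − 2.5) = 0.32 × -1 = -0.32.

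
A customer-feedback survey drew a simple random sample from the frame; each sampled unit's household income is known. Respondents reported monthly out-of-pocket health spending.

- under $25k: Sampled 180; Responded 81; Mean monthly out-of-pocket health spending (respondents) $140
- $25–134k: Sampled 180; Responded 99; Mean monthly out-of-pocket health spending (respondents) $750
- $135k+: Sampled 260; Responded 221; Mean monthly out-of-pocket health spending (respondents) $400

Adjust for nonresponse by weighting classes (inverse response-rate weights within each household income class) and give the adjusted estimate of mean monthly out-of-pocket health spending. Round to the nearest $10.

Response rates by class: under $25k 81/180 = 45%, $25–134k 99/180 = 55%, $135k+ 221/260 = 85%.
With weight = n_sampled/n_responded per class, the weighted class total is n_sampled:
  under $25k: 180 × 140 = 25,200
  $25–134k: 180 × 750 = 135,000
  $135k+: 260 × 400 = 104,000
Adjusted estimate = 264,200 / 620 = 426.129 → $430.

$430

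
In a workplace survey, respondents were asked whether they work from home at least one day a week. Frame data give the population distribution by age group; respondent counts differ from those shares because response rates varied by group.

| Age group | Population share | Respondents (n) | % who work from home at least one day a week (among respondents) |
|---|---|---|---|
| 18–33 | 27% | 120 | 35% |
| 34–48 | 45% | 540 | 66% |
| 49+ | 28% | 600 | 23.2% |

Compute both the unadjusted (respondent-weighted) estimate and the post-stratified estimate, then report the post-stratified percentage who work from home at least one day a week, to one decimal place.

45.6%

Unadjusted (pooled respondent) estimate weights by respondent counts:
  (120/1260)×35 + (540/1260)×66 + (600/1260)×23.2 = 42.6667%
Post-stratified estimate weights by population shares:
  0.27×35 + 0.45×66 + 0.28×23.2 = 45.646%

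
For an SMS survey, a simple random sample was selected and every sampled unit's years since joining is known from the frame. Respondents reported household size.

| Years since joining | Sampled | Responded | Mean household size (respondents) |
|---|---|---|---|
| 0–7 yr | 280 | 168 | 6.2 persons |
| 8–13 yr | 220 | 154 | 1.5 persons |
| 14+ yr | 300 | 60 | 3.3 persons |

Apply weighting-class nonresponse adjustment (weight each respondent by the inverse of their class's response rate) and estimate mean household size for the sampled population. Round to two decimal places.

3.82

Class response rates: 0–7 yr 168/280 = 60%, 8–13 yr 154/220 = 70%, 14+ yr 60/300 = 20%.
Inverse-response-rate weighting restores each class to its sampled count, so class totals weight by n_sampled:
  0–7 yr: 280 × 6.2 = 1736
  8–13 yr: 220 × 1.5 = 330
  14+ yr: 300 × 3.3 = 990
Adjusted estimate = 3056 / 800 = 3.82 → 3.82.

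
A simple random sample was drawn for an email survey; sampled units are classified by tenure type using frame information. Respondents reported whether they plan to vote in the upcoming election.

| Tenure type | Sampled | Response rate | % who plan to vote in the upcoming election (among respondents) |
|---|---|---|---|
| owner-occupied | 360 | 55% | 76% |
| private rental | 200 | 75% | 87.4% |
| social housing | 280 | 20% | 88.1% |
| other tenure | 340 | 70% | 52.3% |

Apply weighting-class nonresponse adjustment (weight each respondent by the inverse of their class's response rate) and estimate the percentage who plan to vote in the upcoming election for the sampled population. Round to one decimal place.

74.0%

Weighting each respondent by the inverse class response rate inflates each class back to its sampled size, so the class weight is n_sampled:
  owner-occupied: 360 × 76 = 27,360
  private rental: 200 × 87.4 = 17,480
  social housing: 280 × 88.1 = 24,668
  other tenure: 340 × 52.3 = 17,782
Adjusted estimate = 87,290 / 1,180 = 73.9746 → 74.0%.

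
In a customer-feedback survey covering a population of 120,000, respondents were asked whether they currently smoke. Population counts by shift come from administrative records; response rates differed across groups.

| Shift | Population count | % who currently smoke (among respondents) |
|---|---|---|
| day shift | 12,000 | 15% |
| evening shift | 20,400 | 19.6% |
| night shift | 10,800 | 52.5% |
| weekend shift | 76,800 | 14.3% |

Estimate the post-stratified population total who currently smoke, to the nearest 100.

Apply each group's respondent rate to its population count:
  day shift: 12,000 × 15% = 1800
  evening shift: 20,400 × 19.6% = 3998.4
  night shift: 10,800 × 52.5% = 5670
  weekend shift: 76,800 × 14.3% = 10982.4
Estimated total = 22450.8 → 22,500.

22,500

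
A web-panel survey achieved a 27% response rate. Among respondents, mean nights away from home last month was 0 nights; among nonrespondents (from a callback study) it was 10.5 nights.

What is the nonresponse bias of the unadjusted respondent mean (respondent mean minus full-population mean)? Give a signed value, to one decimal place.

Nonresponse fraction = 1 − 0.27 = 0.73.
Bias = (nonresponse fraction) × (respondent mean − nonrespondent mean)
     = 0.73 × (0 − 10.5) = 0.73 × -10.5 = -7.665.

-7.7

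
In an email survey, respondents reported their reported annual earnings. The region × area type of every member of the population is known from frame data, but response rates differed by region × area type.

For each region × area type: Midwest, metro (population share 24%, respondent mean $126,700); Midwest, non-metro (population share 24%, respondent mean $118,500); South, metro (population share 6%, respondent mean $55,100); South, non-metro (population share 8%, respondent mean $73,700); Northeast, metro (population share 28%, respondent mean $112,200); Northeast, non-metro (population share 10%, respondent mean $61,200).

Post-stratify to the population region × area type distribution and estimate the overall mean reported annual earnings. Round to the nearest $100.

Reweight to the known region × area type distribution:
  Midwest, metro: 0.24 × 126,700 = 30,408
  Midwest, non-metro: 0.24 × 118,500 = 28,440
  South, metro: 0.06 × 55,100 = 3306
  South, non-metro: 0.08 × 73,700 = 5896
  Northeast, metro: 0.28 × 112,200 = 31,416
  Northeast, non-metro: 0.1 × 61,200 = 6120
Post-stratified estimate = 105,586 → $105,600.

$105,600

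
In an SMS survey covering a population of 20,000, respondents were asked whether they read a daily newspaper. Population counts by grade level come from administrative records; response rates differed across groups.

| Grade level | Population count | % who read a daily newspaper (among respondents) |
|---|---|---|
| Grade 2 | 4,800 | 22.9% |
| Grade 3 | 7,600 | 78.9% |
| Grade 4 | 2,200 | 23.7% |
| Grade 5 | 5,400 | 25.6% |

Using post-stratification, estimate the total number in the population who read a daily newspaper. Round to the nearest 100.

Estimated count per cell = population count × respondent percentage:
  Grade 2: 4,800 × 22.9% = 1099.2
  Grade 3: 7,600 × 78.9% = 5996.4
  Grade 4: 2,200 × 23.7% = 521.4
  Grade 5: 5,400 × 25.6% = 1382.4
Estimated total = 8999.4 → 9,000.

9,000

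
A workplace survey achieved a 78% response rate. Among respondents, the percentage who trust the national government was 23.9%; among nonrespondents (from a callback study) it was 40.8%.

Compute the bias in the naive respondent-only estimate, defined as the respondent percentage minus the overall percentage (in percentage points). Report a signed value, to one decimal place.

-3.7 percentage points

Nonresponse fraction = 1 − 0.78 = 0.22.
Bias = (nonresponse fraction) × (respondent percentage − nonrespondent percentage)
     = 0.22 × (23.9 − 40.8) = 0.22 × -16.9 = -3.718.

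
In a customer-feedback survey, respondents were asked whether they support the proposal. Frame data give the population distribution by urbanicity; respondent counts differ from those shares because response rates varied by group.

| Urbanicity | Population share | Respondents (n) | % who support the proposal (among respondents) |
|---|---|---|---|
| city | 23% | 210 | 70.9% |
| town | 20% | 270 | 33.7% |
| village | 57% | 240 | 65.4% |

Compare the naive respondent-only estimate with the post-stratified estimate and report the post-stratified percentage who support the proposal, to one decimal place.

Unadjusted (pooled respondent) estimate weights by respondent counts:
  (210/720)×70.9 + (270/720)×33.7 + (240/720)×65.4 = 55.1167%
Post-stratified estimate weights by population shares:
  0.23×70.9 + 0.2×33.7 + 0.57×65.4 = 60.325%

60.3%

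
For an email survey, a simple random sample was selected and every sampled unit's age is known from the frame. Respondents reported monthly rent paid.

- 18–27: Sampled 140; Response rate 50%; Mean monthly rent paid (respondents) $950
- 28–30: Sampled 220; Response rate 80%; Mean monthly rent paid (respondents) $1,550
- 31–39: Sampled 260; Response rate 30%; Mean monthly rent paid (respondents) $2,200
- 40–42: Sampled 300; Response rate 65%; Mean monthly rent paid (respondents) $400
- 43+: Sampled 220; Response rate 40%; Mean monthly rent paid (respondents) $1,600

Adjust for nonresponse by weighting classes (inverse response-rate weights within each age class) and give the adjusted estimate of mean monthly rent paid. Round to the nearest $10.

$1,330

With weight = n_sampled/n_responded per class, the weighted class total is n_sampled:
  18–27: 140 × 950 = 133,000
  28–30: 220 × 1550 = 341,000
  31–39: 260 × 2200 = 572,000
  40–42: 300 × 400 = 120,000
  43+: 220 × 1600 = 352,000
Adjusted estimate = 1,518,000 / 1,140 = 1331.58 → $1,330.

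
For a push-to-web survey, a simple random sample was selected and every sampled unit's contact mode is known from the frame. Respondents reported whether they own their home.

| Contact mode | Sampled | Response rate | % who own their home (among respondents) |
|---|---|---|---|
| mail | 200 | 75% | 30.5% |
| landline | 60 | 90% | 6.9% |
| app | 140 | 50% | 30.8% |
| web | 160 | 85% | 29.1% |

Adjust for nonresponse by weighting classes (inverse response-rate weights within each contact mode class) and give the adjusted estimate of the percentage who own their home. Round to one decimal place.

27.6%

Inverse-response-rate weighting restores each class to its sampled count, so class totals weight by n_sampled:
  mail: 200 × 30.5 = 6100
  landline: 60 × 6.9 = 414
  app: 140 × 30.8 = 4312
  web: 160 × 29.1 = 4656
Adjusted estimate = 15,482 / 560 = 27.6464 → 27.6%.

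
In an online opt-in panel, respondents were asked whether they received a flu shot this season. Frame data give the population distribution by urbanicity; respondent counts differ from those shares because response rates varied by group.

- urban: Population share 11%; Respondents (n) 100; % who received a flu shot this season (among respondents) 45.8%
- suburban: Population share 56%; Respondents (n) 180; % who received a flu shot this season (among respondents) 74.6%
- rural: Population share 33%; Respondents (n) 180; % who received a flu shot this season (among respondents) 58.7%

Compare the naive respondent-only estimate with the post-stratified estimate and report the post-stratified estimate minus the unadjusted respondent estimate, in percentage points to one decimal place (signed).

Without adjustment, the pooled respondent share is:
  (100/460)×45.8 + (180/460)×74.6 + (180/460)×58.7 = 62.1174%
Post-stratifying to population shares instead:
  0.11×45.8 + 0.56×74.6 + 0.33×58.7 = 66.185%
Difference = 66.185 − 62.1174 = 4.0676 pp.

+4.1 percentage points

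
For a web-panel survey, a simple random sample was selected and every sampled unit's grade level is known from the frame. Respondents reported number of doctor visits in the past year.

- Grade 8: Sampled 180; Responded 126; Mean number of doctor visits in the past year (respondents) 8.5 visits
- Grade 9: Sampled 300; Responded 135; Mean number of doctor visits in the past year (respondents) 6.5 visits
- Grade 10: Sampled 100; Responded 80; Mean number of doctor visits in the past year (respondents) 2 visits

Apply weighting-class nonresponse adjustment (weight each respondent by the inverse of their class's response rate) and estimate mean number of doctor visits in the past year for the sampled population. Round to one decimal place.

6.3

Response rates by class: Grade 8 126/180 = 70%, Grade 9 135/300 = 45%, Grade 10 80/100 = 80%.
Inverse-response-rate weighting restores each class to its sampled count, so class totals weight by n_sampled:
  Grade 8: 180 × 8.5 = 1530
  Grade 9: 300 × 6.5 = 1950
  Grade 10: 100 × 2 = 200
Adjusted estimate = 3680 / 580 = 6.34483 → 6.3.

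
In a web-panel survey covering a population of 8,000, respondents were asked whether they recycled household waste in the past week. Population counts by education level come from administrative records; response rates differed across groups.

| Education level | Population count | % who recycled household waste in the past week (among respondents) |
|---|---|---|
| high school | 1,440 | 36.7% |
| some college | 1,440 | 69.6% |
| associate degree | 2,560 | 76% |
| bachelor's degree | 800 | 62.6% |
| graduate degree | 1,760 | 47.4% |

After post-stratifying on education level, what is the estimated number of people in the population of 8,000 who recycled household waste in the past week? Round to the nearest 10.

Apply each group's respondent rate to its population count:
  high school: 1,440 × 36.7% = 528.48
  some college: 1,440 × 69.6% = 1002.24
  associate degree: 2,560 × 76% = 1945.6
  bachelor's degree: 800 × 62.6% = 500.8
  graduate degree: 1,760 × 47.4% = 834.24
Estimated total = 4811.36 → 4,810.

4,810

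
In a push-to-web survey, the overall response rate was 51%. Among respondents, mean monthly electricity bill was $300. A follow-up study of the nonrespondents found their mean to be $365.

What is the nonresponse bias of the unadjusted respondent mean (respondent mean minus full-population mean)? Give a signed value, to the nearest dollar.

Nonresponse fraction = 1 − 0.51 = 0.49.
Bias = (nonresponse fraction) × (respondent mean − nonrespondent mean)
     = 0.49 × (300 − 365) = 0.49 × -65 = -31.85.

-$32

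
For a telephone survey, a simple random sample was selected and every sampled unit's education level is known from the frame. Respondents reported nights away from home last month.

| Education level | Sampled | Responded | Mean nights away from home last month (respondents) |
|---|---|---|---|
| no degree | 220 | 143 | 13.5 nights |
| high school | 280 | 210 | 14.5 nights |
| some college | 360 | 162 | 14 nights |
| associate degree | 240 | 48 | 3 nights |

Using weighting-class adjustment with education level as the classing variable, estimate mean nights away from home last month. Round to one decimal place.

Response rates by class: no degree 143/220 = 65%, high school 210/280 = 75%, some college 162/360 = 45%, associate degree 48/240 = 20%.
With weight = n_sampled/n_responded per class, the weighted class total is n_sampled:
  no degree: 220 × 13.5 = 2970
  high school: 280 × 14.5 = 4060
  some college: 360 × 14 = 5040
  associate degree: 240 × 3 = 720
Adjusted estimate = 12,790 / 1,100 = 11.6273 → 11.6.

11.6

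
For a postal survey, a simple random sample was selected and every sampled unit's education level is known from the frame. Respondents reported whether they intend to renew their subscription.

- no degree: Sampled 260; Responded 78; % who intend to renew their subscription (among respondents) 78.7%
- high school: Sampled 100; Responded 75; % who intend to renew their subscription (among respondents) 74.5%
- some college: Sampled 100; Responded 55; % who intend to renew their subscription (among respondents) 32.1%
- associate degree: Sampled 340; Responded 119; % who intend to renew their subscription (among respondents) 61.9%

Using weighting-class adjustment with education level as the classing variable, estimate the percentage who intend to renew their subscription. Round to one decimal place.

65.2%

Response rates by class: no degree 78/260 = 30%, high school 75/100 = 75%, some college 55/100 = 55%, associate degree 119/340 = 35%.
Weighting each respondent by the inverse class response rate inflates each class back to its sampled size, so the class weight is n_sampled:
  no degree: 260 × 78.7 = 20,462
  high school: 100 × 74.5 = 7450
  some college: 100 × 32.1 = 3210
  associate degree: 340 × 61.9 = 21,046
Adjusted estimate = 52,168 / 800 = 65.21 → 65.2%.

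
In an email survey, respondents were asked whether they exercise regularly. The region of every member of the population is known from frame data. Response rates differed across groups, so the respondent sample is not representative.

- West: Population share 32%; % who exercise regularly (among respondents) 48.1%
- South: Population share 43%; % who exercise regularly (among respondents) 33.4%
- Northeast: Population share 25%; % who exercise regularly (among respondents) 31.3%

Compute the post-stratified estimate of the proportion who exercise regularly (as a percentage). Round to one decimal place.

Reweight to the known region distribution:
  West: 0.32 × 48.1 = 15.392
  South: 0.43 × 33.4 = 14.362
  Northeast: 0.25 × 31.3 = 7.825
Post-stratified estimate = 37.579 → 37.6%.

37.6%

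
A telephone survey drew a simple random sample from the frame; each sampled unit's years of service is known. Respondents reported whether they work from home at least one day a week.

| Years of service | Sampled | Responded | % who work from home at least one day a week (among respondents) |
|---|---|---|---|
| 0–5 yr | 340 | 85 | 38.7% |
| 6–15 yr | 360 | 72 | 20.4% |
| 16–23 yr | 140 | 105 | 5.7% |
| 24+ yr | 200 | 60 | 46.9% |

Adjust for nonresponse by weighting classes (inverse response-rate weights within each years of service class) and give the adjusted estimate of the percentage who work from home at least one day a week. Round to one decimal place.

Class response rates: 0–5 yr 85/340 = 25%, 6–15 yr 72/360 = 20%, 16–23 yr 105/140 = 75%, 24+ yr 60/200 = 30%.
With weight = n_sampled/n_responded per class, the weighted class total is n_sampled:
  0–5 yr: 340 × 38.7 = 13158
  6–15 yr: 360 × 20.4 = 7344
  16–23 yr: 140 × 5.7 = 798
  24+ yr: 200 × 46.9 = 9380
Adjusted estimate = 30,680 / 1,040 = 29.5 → 29.5%.

29.5%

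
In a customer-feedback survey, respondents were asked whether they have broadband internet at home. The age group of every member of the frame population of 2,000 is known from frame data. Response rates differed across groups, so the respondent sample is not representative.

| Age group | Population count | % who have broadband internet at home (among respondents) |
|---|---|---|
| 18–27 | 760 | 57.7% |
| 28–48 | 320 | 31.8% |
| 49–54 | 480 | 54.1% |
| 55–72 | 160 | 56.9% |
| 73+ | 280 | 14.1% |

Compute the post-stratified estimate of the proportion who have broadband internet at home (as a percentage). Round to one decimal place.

46.5%

Each cell contributes population-share × respondent value:
  18–27: (760/2,000) × 57.7 = 21.926
  28–48: (320/2,000) × 31.8 = 5.088
  49–54: (480/2,000) × 54.1 = 12.984
  55–72: (160/2,000) × 56.9 = 4.552
  73+: (280/2,000) × 14.1 = 1.974
Post-stratified estimate = 46.524 → 46.5%.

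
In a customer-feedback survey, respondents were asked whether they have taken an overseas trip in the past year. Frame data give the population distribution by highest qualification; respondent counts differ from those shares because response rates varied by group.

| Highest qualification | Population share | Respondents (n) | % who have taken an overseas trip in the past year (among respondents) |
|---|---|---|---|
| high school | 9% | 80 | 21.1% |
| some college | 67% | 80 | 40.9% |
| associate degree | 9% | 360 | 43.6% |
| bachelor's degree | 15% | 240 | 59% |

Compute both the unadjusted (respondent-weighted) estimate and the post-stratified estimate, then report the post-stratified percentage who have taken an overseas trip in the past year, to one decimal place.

Without adjustment, the pooled respondent share is:
  (80/760)×21.1 + (80/760)×40.9 + (360/760)×43.6 + (240/760)×59 = 45.8105%
Post-stratified estimate weights by population shares:
  0.09×21.1 + 0.67×40.9 + 0.09×43.6 + 0.15×59 = 42.076%

42.1%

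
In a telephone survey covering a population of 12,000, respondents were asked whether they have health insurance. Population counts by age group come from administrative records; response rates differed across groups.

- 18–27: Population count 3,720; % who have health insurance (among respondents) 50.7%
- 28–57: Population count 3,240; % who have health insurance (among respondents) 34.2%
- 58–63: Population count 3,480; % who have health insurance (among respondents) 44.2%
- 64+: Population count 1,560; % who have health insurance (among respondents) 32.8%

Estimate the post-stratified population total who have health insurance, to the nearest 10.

5,040

Apply each group's respondent rate to its population count:
  18–27: 3,720 × 50.7% = 1886.04
  28–57: 3,240 × 34.2% = 1108.08
  58–63: 3,480 × 44.2% = 1538.16
  64+: 1,560 × 32.8% = 511.68
Estimated total = 5043.96 → 5,040.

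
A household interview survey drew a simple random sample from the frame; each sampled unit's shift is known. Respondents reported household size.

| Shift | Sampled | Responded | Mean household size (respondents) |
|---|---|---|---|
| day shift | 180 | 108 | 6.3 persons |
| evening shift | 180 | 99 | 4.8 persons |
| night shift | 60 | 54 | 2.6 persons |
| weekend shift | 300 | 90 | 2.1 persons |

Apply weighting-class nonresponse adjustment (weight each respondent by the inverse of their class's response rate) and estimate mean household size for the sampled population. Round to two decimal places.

Response rates by class: day shift 108/180 = 60%, evening shift 99/180 = 55%, night shift 54/60 = 90%, weekend shift 90/300 = 30%.
Weighting each respondent by the inverse class response rate inflates each class back to its sampled size, so the class weight is n_sampled:
  day shift: 180 × 6.3 = 1134
  evening shift: 180 × 4.8 = 864
  night shift: 60 × 2.6 = 156
  weekend shift: 300 × 2.1 = 630
Adjusted estimate = 2784 / 720 = 3.86667 → 3.87.

3.87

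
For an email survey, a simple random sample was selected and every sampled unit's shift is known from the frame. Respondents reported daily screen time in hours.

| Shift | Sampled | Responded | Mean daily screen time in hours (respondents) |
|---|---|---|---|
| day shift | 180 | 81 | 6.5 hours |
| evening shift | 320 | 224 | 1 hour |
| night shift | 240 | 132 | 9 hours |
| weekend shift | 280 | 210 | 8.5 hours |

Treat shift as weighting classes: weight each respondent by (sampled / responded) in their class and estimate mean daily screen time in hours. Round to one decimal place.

5.9

Class response rates: day shift 81/180 = 45%, evening shift 224/320 = 70%, night shift 132/240 = 55%, weekend shift 210/280 = 75%.
Weighting each respondent by the inverse class response rate inflates each class back to its sampled size, so the class weight is n_sampled:
  day shift: 180 × 6.5 = 1170
  evening shift: 320 × 1 = 320
  night shift: 240 × 9 = 2160
  weekend shift: 280 × 8.5 = 2380
Adjusted estimate = 6030 / 1,020 = 5.91176 → 5.9.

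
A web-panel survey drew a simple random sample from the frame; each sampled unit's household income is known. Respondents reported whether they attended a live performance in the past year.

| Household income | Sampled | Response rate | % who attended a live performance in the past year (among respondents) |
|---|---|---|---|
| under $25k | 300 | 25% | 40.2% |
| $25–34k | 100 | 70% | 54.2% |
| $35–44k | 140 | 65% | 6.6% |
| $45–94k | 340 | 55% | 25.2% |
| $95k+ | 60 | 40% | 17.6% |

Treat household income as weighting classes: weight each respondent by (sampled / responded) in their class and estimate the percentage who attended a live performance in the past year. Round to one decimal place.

Inverse-response-rate weighting restores each class to its sampled count, so class totals weight by n_sampled:
  under $25k: 300 × 40.2 = 12,060
  $25–34k: 100 × 54.2 = 5420
  $35–44k: 140 × 6.6 = 924
  $45–94k: 340 × 25.2 = 8568
  $95k+: 60 × 17.6 = 1056
Adjusted estimate = 28,028 / 940 = 29.817 → 29.8%.

29.8%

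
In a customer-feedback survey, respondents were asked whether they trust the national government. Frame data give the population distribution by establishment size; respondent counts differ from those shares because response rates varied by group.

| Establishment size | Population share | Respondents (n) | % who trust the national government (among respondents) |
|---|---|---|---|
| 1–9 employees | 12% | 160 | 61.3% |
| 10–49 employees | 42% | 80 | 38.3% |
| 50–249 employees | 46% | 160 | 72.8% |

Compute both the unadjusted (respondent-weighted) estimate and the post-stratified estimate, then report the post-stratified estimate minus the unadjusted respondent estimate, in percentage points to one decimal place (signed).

Without adjustment, the pooled respondent share is:
  (160/400)×61.3 + (80/400)×38.3 + (160/400)×72.8 = 61.3%
Post-stratified estimate weights by population shares:
  0.12×61.3 + 0.42×38.3 + 0.46×72.8 = 56.93%
Difference = 56.93 − 61.3 = -4.37 pp.

-4.4 percentage points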